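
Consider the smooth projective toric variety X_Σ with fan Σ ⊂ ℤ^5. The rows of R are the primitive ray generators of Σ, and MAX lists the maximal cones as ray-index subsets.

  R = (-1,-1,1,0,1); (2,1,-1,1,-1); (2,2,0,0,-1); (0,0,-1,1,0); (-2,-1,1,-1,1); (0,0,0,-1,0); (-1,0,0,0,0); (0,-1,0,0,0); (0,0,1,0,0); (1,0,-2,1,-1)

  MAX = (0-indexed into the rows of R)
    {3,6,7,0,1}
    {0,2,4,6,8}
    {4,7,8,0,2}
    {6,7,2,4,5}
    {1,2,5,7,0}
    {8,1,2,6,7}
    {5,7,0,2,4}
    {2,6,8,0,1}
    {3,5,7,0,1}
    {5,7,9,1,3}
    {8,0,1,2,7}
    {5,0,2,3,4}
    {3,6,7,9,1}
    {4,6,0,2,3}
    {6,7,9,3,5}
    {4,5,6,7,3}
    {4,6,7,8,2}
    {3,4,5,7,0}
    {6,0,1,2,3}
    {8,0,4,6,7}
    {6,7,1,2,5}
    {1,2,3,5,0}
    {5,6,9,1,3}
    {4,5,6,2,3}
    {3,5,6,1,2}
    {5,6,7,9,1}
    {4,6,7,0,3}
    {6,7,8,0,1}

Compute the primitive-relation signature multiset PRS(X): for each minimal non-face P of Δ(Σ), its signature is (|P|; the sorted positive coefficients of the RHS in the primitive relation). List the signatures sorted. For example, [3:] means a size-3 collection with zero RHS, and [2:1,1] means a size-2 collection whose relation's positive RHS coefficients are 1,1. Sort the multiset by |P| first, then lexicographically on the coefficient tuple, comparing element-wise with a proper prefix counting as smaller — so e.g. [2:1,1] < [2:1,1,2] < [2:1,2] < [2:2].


11 minimal non-faces of Δ(Σ) (on 10 rays):

  {1,4}:  v_{1} + v_{4} = 0 ; sig = [2:]
  {0,9}:  v_{0} + v_{9} = v_{3} + v_{7} ; sig = [2:1,1]
  {3,8}:  v_{3} + v_{8} = v_{0} + v_{1} + v_{6} ; sig = [2:1,1,1]
  {5,8}:  v_{5} + v_{8} = v_{2} + v_{4} + v_{7} ; sig = [2:1,1,1]
  {8,9}:  v_{8} + v_{9} = v_{1} + v_{6} + v_{7} ; sig = [2:1,1,1]
  {4,9}:  v_{4} + v_{9} = v_{3} + v_{5} + v_{6} + v_{7} ; sig = [2:1,1,1,1]
  {2,9}:  v_{2} + v_{9} = 2·v_{1} + v_{5} + v_{6} ; sig = [2:1,1,2]
  {0,5,6}:  v_{0} + v_{5} + v_{6} = v_{4} ; sig = [3:1]
  {2,3,7}:  v_{2} + v_{3} + v_{7} = v_{1} ; sig = [3:1]
  {0,2,6,7}:  v_{0} + v_{2} + v_{6} + v_{7} = v_{8} ; sig = [4:1]
  {1,3,5,6,7}:  v_{1} + v_{3} + v_{5} + v_{6} + v_{7} = v_{9} ; sig = [5:1]

Signatures (|P|; sorted positive RHS coefficients), sorted:
{ [2:],  [2:1,1],  [2:1,1,1] ×3,  [2:1,1,1,1],  [2:1,1,2],  [3:1] ×2,  [4:1],  [5:1] }


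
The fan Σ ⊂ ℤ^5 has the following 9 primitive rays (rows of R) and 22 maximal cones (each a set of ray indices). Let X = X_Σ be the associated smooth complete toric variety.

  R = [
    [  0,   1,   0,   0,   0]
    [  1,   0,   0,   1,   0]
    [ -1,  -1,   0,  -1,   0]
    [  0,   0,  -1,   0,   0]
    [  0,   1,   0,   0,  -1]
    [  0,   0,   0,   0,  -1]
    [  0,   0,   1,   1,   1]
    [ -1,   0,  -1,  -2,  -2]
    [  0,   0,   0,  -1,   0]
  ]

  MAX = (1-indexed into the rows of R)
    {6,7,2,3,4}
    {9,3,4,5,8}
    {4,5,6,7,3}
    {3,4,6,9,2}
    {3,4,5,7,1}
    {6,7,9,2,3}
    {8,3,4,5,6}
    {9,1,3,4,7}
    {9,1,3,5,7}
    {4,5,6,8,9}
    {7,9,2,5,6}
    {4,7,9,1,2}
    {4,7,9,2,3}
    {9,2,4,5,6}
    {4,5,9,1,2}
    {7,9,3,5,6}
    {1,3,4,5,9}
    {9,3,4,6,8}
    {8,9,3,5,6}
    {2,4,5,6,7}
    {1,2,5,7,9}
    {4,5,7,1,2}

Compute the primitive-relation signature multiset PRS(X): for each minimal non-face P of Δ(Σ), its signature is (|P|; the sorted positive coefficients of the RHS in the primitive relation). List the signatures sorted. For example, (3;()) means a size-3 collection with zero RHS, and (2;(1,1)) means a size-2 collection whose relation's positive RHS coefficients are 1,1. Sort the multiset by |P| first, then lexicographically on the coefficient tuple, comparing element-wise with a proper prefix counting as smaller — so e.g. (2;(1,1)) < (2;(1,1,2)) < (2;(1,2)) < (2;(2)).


9 collections generate NE(X_Σ); each relation:

  P={1,6}:  v_{1} + v_{6} = v_{5}  so sig = (2;(1))
  P={7,8}:  v_{7} + v_{8} = v_{3} + v_{5}  so sig = (2;(1,1))
  P={1,8}:  v_{1} + v_{8} = v_{3} + v_{4} + 2·v_{5} + v_{9}  so sig = (2;(1,1,1,2))
  P={2,8}:  v_{2} + v_{8} = v_{4} + 2·v_{6} + v_{9}  so sig = (2;(1,1,2))
  P={1,2,3}:  v_{1} + v_{2} + v_{3} = 0  so sig = (3;())
  P={2,3,5}:  v_{2} + v_{3} + v_{5} = v_{6}  so sig = (3;(1))
  P={4,6,7,9}:  v_{4} + v_{6} + v_{7} + v_{9} = 0  so sig = (4;())
  P={4,5,7,9}:  v_{4} + v_{5} + v_{7} + v_{9} = v_{1}  so sig = (4;(1))
  P={3,4,5,6,9}:  v_{3} + v_{4} + v_{5} + v_{6} + v_{9} = v_{8}  so sig = (5;(1))

so the primitive-relation signature multiset is
[(2;(1)), (2;(1,1)), (2;(1,1,1,2)), (2;(1,1,2)), (3;()), (3;(1)), (4;()), (4;(1)), (5;(1))]


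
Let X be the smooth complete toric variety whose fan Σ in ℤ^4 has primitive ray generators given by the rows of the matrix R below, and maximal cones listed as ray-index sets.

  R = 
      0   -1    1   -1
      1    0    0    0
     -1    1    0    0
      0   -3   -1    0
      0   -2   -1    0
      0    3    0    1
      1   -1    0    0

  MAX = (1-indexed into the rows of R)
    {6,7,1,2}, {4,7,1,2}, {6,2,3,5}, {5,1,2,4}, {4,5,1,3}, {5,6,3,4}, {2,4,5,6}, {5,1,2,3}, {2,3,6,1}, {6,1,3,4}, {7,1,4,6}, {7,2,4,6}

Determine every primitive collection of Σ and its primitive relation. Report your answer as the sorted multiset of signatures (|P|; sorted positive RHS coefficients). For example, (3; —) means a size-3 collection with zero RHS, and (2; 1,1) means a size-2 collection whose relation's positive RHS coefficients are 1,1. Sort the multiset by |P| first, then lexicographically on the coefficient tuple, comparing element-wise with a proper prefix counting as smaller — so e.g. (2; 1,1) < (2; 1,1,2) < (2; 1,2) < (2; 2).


5 minimal non-faces of Δ(Σ) (on 7 rays):

  {3,7}:  v_{3} + v_{7} = 0 — sig = (2; —)
  {5,7}:  v_{5} + v_{7} = v_{2} + v_{4} — sig = (2; 1,1)
  {1,5,6}:  v_{1} + v_{5} + v_{6} = 0 — sig = (3; —)
  {2,3,4}:  v_{2} + v_{3} + v_{4} = v_{5} — sig = (3; 1)
  {1,2,4,6}:  v_{1} + v_{2} + v_{4} + v_{6} = v_{7} — sig = (4; 1)

Sorted signature multiset PRS(X):
{ (2; —),  (2; 1,1),  (3; —),  (3; 1),  (4; 1) }


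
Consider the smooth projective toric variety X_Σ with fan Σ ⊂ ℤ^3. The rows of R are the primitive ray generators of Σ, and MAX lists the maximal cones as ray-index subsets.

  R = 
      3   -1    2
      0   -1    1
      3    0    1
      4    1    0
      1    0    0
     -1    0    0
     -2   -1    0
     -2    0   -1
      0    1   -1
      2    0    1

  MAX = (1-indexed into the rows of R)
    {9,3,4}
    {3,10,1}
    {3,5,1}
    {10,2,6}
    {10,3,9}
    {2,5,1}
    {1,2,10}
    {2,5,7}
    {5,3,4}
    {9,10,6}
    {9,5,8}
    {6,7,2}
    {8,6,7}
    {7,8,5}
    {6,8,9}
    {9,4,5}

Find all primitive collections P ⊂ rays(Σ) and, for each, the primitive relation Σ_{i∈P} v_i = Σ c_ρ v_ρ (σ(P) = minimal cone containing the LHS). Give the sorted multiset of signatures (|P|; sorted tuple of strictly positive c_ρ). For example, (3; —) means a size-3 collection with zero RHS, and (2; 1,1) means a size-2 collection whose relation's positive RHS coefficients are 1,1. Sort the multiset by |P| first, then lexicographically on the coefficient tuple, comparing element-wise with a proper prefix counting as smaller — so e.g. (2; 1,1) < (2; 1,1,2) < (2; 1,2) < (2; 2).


22 collections generate NE(X_Σ); each relation:

  {2,9}:  v_{2} + v_{9} = 0  ⟹  sig = (2; —)
  {5,6}:  v_{5} + v_{6} = 0  ⟹  sig = (2; —)
  {8,10}:  v_{8} + v_{10} = 0  ⟹  sig = (2; —)
  {1,9}:  v_{1} + v_{9} = v_{3}  ⟹  sig = (2; 1)
  {2,3}:  v_{2} + v_{3} = v_{1}  ⟹  sig = (2; 1)
  {2,8}:  v_{2} + v_{8} = v_{7}  ⟹  sig = (2; 1)
  {3,6}:  v_{3} + v_{6} = v_{10}  ⟹  sig = (2; 1)
  {3,8}:  v_{3} + v_{8} = v_{5}  ⟹  sig = (2; 1)
  {5,10}:  v_{5} + v_{10} = v_{3}  ⟹  sig = (2; 1)
  {7,9}:  v_{7} + v_{9} = v_{8}  ⟹  sig = (2; 1)
  {7,10}:  v_{7} + v_{10} = v_{2}  ⟹  sig = (2; 1)
  {1,6}:  v_{1} + v_{6} = v_{2} + v_{10}  ⟹  sig = (2; 1,1)
  {1,8}:  v_{1} + v_{8} = v_{2} + v_{5}  ⟹  sig = (2; 1,1)
  {2,4}:  v_{2} + v_{4} = v_{3} + v_{5}  ⟹  sig = (2; 1,1)
  {3,7}:  v_{3} + v_{7} = v_{2} + v_{5}  ⟹  sig = (2; 1,1)
  {4,6}:  v_{4} + v_{6} = v_{3} + v_{9}  ⟹  sig = (2; 1,1)
  {1,4}:  v_{1} + v_{4} = 2·v_{3} + v_{5}  ⟹  sig = (2; 1,2)
  {1,7}:  v_{1} + v_{7} = 2·v_{2} + v_{5}  ⟹  sig = (2; 1,2)
  {4,8}:  v_{4} + v_{8} = 2·v_{5} + v_{9}  ⟹  sig = (2; 1,2)
  {4,10}:  v_{4} + v_{10} = 2·v_{3} + v_{9}  ⟹  sig = (2; 1,2)
  {4,7}:  v_{4} + v_{7} = 2·v_{5}  ⟹  sig = (2; 2)
  {3,5,9}:  v_{3} + v_{5} + v_{9} = v_{4}  ⟹  sig = (3; 1)

Signatures (|P|; sorted positive RHS coefficients), sorted:
    (2; —)
    (2; —)
    (2; —)
    (2; 1)
    (2; 1)
    (2; 1)
    (2; 1)
    (2; 1)
    (2; 1)
    (2; 1)
    (2; 1)
    (2; 1,1)
    (2; 1,1)
    (2; 1,1)
    (2; 1,1)
    (2; 1,1)
    (2; 1,2)
    (2; 1,2)
    (2; 1,2)
    (2; 1,2)
    (2; 2)
    (3; 1)


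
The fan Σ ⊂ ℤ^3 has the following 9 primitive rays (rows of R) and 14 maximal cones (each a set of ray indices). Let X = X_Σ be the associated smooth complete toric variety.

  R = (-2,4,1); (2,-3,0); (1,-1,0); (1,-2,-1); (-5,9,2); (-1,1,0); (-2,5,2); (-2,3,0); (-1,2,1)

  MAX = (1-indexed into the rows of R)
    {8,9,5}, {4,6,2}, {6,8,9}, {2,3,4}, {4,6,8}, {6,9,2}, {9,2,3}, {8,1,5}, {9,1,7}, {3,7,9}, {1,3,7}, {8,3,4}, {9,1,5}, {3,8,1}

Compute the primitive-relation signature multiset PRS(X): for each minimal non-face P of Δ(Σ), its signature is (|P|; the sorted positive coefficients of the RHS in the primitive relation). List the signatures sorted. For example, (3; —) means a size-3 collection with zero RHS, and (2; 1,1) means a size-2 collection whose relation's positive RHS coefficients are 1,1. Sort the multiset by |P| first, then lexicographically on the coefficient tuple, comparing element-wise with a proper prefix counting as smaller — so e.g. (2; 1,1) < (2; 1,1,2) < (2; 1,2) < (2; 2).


Minimal non-faces — 18 found among 9 rays, 14 max cones:

  • {2,8}:  v_{2} + v_{8} = 0  so sig = (2; —)
  • {3,6}:  v_{3} + v_{6} = 0  so sig = (2; —)
  • {4,9}:  v_{4} + v_{9} = 0  so sig = (2; —)
  • {1,2}:  v_{1} + v_{2} = v_{3} + v_{9}  so sig = (2; 1,1)
  • {1,4}:  v_{1} + v_{4} = v_{3} + v_{8}  so sig = (2; 1,1)
  • {1,6}:  v_{1} + v_{6} = v_{8} + v_{9}  so sig = (2; 1,1)
  • {2,5}:  v_{2} + v_{5} = v_{1} + v_{9}  so sig = (2; 1,1)
  • {4,5}:  v_{4} + v_{5} = v_{1} + v_{8}  so sig = (2; 1,1)
  • {4,7}:  v_{4} + v_{7} = v_{1} + v_{3}  so sig = (2; 1,1)
  • {6,7}:  v_{6} + v_{7} = v_{1} + v_{9}  so sig = (2; 1,1)
  • {5,7}:  v_{5} + v_{7} = 3·v_{1} + v_{9}  so sig = (2; 1,3)
  • {3,5}:  v_{3} + v_{5} = 2·v_{1}  so sig = (2; 2)
  • {7,8}:  v_{7} + v_{8} = 2·v_{1}  so sig = (2; 2)
  • {2,7}:  v_{2} + v_{7} = 2·v_{3} + 2·v_{9}  so sig = (2; 2,2)
  • {5,6}:  v_{5} + v_{6} = 2·v_{8} + 2·v_{9}  so sig = (2; 2,2)
  • {1,3,9}:  v_{1} + v_{3} + v_{9} = v_{7}  so sig = (3; 1)
  • {1,8,9}:  v_{1} + v_{8} + v_{9} = v_{5}  so sig = (3; 1)
  • {3,8,9}:  v_{3} + v_{8} + v_{9} = v_{1}  so sig = (3; 1)

Sorted signature multiset PRS(X):
{ (2; —) ×3,  (2; 1,1) ×7,  (2; 1,3),  (2; 2) ×2,  (2; 2,2) ×2,  (3; 1) ×3 }


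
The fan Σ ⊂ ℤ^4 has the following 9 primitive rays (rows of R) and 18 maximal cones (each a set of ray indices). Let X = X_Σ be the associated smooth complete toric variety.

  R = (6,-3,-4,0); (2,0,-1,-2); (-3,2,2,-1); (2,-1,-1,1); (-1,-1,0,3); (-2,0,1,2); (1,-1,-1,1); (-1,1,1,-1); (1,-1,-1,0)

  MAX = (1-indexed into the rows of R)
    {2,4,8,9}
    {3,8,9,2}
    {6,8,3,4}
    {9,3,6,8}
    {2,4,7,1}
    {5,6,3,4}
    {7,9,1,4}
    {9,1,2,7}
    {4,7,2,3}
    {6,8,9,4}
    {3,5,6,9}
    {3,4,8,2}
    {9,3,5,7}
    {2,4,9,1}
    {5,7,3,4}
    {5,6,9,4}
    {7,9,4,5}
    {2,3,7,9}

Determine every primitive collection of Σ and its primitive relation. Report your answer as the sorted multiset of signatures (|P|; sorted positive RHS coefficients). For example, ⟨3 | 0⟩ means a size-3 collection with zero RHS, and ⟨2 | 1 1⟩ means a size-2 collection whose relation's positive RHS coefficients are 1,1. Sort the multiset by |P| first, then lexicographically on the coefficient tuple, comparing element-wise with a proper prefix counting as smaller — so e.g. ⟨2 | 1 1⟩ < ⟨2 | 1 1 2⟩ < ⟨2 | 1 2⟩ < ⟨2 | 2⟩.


11 collections generate NE(X_Σ); each relation:

  P = {2,6}:  v_{2} + v_{6} = 0  ⇒ sig = ⟨2 | 0⟩
  P = {7,8}:  v_{7} + v_{8} = 0  ⇒ sig = ⟨2 | 0⟩
  P = {2,5}:  v_{2} + v_{5} = v_{7}  ⇒ sig = ⟨2 | 1⟩
  P = {5,8}:  v_{5} + v_{8} = v_{6}  ⇒ sig = ⟨2 | 1⟩
  P = {6,7}:  v_{6} + v_{7} = v_{5}  ⇒ sig = ⟨2 | 1⟩
  P = {1,3}:  v_{1} + v_{3} = v_{2} + v_{7}  ⇒ sig = ⟨2 | 1 1⟩
  P = {1,6}:  v_{1} + v_{6} = v_{4} + v_{7} + v_{9}  ⇒ sig = ⟨2 | 1 1 1⟩
  P = {1,8}:  v_{1} + v_{8} = v_{2} + v_{4} + v_{9}  ⇒ sig = ⟨2 | 1 1 1⟩
  P = {1,5}:  v_{1} + v_{5} = v_{4} + 2·v_{7} + v_{9}  ⇒ sig = ⟨2 | 1 1 2⟩
  P = {3,4,9}:  v_{3} + v_{4} + v_{9} = 0  ⇒ sig = ⟨3 | 0⟩
  P = {2,4,7,9}:  v_{2} + v_{4} + v_{7} + v_{9} = v_{1}  ⇒ sig = ⟨4 | 1⟩

Hence PRS(X_Σ) =
    ⟨2 | 0⟩
    ⟨2 | 0⟩
    ⟨2 | 1⟩
    ⟨2 | 1⟩
    ⟨2 | 1⟩
    ⟨2 | 1 1⟩
    ⟨2 | 1 1 1⟩
    ⟨2 | 1 1 1⟩
    ⟨2 | 1 1 2⟩
    ⟨3 | 0⟩
    ⟨4 | 1⟩


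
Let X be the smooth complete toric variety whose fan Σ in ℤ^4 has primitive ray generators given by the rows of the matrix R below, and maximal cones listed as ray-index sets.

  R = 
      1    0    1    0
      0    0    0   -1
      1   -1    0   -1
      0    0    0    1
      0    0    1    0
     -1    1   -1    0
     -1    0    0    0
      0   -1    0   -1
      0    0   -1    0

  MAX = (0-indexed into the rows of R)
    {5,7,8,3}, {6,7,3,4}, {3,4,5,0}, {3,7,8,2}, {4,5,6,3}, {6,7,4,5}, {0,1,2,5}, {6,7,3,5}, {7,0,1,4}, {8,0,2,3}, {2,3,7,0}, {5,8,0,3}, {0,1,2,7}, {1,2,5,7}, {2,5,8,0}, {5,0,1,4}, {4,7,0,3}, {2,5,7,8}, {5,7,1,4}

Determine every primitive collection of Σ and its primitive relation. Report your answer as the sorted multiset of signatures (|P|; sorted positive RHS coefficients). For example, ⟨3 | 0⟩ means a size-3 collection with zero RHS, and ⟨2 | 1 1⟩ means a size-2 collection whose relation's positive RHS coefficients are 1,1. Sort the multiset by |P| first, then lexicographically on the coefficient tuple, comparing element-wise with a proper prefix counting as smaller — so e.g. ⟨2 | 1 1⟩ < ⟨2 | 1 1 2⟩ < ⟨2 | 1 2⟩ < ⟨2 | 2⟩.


|primitive collections| = 12. Relations:

  {1,3}:  v_{1} + v_{3} = 0  →  sig = ⟨2 | 0⟩
  {4,8}:  v_{4} + v_{8} = 0  →  sig = ⟨2 | 0⟩
  {0,6}:  v_{0} + v_{6} = v_{4}  →  sig = ⟨2 | 1⟩
  {2,6}:  v_{2} + v_{6} = v_{7}  →  sig = ⟨2 | 1⟩
  {1,8}:  v_{1} + v_{8} = v_{2} + v_{5}  →  sig = ⟨2 | 1 1⟩
  {2,4}:  v_{2} + v_{4} = v_{0} + v_{7}  →  sig = ⟨2 | 1 1⟩
  {1,6}:  v_{1} + v_{6} = v_{4} + v_{5} + v_{7}  →  sig = ⟨2 | 1 1 1⟩
  {6,8}:  v_{6} + v_{8} = v_{3} + v_{5} + v_{7}  →  sig = ⟨2 | 1 1 1⟩
  {0,5,7}:  v_{0} + v_{5} + v_{7} = v_{1}  →  sig = ⟨3 | 1⟩
  {0,7,8}:  v_{0} + v_{7} + v_{8} = v_{2}  →  sig = ⟨3 | 1⟩
  {2,3,5}:  v_{2} + v_{3} + v_{5} = v_{8}  →  sig = ⟨3 | 1⟩
  {3,4,5,7}:  v_{3} + v_{4} + v_{5} + v_{7} = v_{6}  →  sig = ⟨4 | 1⟩

Hence PRS(X_Σ) =
    |P|=2: 8 collections, coeffs (), (), (1), (1), (1,1), (1,1), (1,1,1), (1,1,1)
    |P|=3: 3 collections, coeffs (1), (1), (1)
    |P|=4: 1 collection, coeffs (1)


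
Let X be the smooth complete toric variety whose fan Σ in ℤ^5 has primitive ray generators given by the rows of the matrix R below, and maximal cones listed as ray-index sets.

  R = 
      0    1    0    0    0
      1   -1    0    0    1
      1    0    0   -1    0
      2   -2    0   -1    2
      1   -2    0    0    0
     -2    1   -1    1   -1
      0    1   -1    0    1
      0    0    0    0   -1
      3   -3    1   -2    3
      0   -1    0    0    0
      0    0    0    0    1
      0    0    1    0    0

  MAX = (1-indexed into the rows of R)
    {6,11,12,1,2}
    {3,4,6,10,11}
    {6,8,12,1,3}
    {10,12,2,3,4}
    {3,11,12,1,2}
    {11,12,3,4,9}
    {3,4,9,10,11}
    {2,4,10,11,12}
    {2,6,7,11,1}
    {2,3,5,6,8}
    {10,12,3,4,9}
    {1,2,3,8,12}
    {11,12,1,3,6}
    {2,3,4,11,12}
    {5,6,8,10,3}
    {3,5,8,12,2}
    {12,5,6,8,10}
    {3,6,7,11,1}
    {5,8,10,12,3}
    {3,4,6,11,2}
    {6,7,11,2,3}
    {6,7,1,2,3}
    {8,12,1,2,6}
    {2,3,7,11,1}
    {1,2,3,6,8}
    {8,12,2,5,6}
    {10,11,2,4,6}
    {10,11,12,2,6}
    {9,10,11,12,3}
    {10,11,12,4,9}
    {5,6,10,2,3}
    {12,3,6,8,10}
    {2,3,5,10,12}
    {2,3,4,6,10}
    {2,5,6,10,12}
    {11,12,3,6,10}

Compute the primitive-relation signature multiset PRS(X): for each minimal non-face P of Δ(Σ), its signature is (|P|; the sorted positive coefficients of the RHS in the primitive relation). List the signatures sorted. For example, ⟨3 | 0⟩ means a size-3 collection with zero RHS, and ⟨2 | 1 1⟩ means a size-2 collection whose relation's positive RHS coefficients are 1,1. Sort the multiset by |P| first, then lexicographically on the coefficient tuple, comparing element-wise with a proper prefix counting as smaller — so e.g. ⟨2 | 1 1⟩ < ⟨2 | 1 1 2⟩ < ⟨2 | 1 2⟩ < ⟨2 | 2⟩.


Δ(Σ) — 12 vertices, 25 min non-faces:

  P = {1,10}:  v_{1} + v_{10} = 0  →  sig = ⟨2 | 0⟩
  P = {8,11}:  v_{8} + v_{11} = 0  →  sig = ⟨2 | 0⟩
  P = {1,5}:  v_{1} + v_{5} = v_{2} + v_{8}  →  sig = ⟨2 | 1 1⟩
  P = {5,11}:  v_{5} + v_{11} = v_{2} + v_{10}  →  sig = ⟨2 | 1 1⟩
  P = {7,12}:  v_{7} + v_{12} = v_{1} + v_{11}  →  sig = ⟨2 | 1 1⟩
  P = {1,4}:  v_{1} + v_{4} = v_{2} + v_{3} + v_{11}  →  sig = ⟨2 | 1 1 1⟩
  P = {4,8}:  v_{4} + v_{8} = v_{2} + v_{3} + v_{10}  →  sig = ⟨2 | 1 1 1⟩
  P = {1,9}:  v_{1} + v_{9} = v_{3} + v_{4} + v_{11} + v_{12}  →  sig = ⟨2 | 1 1 1 1⟩
  P = {7,8}:  v_{7} + v_{8} = v_{1} + v_{2} + v_{3} + v_{6}  →  sig = ⟨2 | 1 1 1 1⟩
  P = {7,10}:  v_{7} + v_{10} = v_{2} + v_{3} + v_{6} + v_{11}  →  sig = ⟨2 | 1 1 1 1⟩
  P = {8,9}:  v_{8} + v_{9} = v_{3} + v_{4} + v_{10} + v_{12}  →  sig = ⟨2 | 1 1 1 1⟩
  P = {5,9}:  v_{5} + v_{9} = v_{2} + v_{3} + v_{4} + 2·v_{10} + v_{12}  →  sig = ⟨2 | 1 1 1 1 2⟩
  P = {5,7}:  v_{5} + v_{7} = 2·v_{2} + v_{3} + v_{6}  →  sig = ⟨2 | 1 1 2⟩
  P = {7,9}:  v_{7} + v_{9} = v_{3} + v_{4} + 2·v_{11}  →  sig = ⟨2 | 1 1 2⟩
  P = {2,9}:  v_{2} + v_{9} = 2·v_{4} + v_{12}  →  sig = ⟨2 | 1 2⟩
  P = {4,5}:  v_{4} + v_{5} = 2·v_{2} + v_{3} + 2·v_{10}  →  sig = ⟨2 | 1 2 2⟩
  P = {6,9}:  v_{6} + v_{9} = v_{3} + 2·v_{10} + 2·v_{11}  →  sig = ⟨2 | 1 2 2⟩
  P = {4,7}:  v_{4} + v_{7} = 2·v_{2} + 2·v_{3} + v_{6} + 2·v_{11}  →  sig = ⟨2 | 1 2 2 2⟩
  P = {2,8,10}:  v_{2} + v_{8} + v_{10} = v_{5}  →  sig = ⟨3 | 1⟩
  P = {4,6,12}:  v_{4} + v_{6} + v_{12} = v_{10} + v_{11}  →  sig = ⟨3 | 1 1⟩
  P = {2,3,6,12}:  v_{2} + v_{3} + v_{6} + v_{12} = 0  →  sig = ⟨4 | 0⟩
  P = {2,3,10,11}:  v_{2} + v_{3} + v_{10} + v_{11} = v_{4}  →  sig = ⟨4 | 1⟩
  P = {3,5,6,12}:  v_{3} + v_{5} + v_{6} + v_{12} = v_{8} + v_{10}  →  sig = ⟨4 | 1 1⟩
  P = {1,2,3,6,11}:  v_{1} + v_{2} + v_{3} + v_{6} + v_{11} = v_{7}  →  sig = ⟨5 | 1⟩
  P = {3,4,10,11,12}:  v_{3} + v_{4} + v_{10} + v_{11} + v_{12} = v_{9}  →  sig = ⟨5 | 1⟩

so the primitive-relation signature multiset is
    |P|=2: 18 collections, coeffs (), (), (1,1), (1,1), (1,1), (1,1,1), (1,1,1), (1,1,1,1), (1,1,1,1), (1,1,1,1), (1,1,1,1), (1,1,1,1,2), (1,1,2), (1,1,2), (1,2), (1,2,2), (1,2,2), (1,2,2,2)
    |P|=3: 2 collections, coeffs (1), (1,1)
    |P|=4: 3 collections, coeffs (), (1), (1,1)
    |P|=5: 2 collections, coeffs (1), (1)


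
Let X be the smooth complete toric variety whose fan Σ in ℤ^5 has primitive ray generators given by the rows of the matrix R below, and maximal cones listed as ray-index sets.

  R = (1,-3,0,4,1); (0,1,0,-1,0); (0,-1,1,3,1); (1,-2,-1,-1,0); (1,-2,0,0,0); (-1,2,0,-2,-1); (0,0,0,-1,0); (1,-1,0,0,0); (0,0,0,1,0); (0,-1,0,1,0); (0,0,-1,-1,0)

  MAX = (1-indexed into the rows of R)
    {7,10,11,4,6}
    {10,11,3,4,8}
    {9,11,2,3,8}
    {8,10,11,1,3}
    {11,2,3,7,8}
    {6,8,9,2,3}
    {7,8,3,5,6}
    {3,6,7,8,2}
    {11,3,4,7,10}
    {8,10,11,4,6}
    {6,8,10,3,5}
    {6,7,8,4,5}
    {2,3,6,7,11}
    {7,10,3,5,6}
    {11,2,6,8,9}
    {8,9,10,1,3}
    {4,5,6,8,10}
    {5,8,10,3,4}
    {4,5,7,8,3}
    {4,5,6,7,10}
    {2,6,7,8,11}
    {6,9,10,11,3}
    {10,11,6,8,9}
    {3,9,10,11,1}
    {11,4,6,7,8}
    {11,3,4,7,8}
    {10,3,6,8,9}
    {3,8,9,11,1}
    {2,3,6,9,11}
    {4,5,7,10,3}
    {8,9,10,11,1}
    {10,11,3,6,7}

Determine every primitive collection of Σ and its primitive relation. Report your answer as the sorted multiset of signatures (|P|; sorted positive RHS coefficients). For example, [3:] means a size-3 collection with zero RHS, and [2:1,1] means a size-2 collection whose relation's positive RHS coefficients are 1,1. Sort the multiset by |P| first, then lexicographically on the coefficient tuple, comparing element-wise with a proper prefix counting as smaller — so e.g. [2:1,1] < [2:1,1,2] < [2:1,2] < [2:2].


16 minimal non-faces of Δ(Σ) (on 11 rays):

  P={2,10}:  v_{2} + v_{10} = 0 — sig = [2:]
  P={7,9}:  v_{7} + v_{9} = 0 — sig = [2:]
  P={5,11}:  v_{5} + v_{11} = v_{4} — sig = [2:1]
  P={1,6}:  v_{1} + v_{6} = v_{9} + v_{10} — sig = [2:1,1]
  P={2,5}:  v_{2} + v_{5} = v_{7} + v_{8} — sig = [2:1,1]
  P={5,9}:  v_{5} + v_{9} = v_{8} + v_{10} — sig = [2:1,1]
  P={2,4}:  v_{2} + v_{4} = v_{7} + v_{8} + v_{11} — sig = [2:1,1,1]
  P={4,9}:  v_{4} + v_{9} = v_{8} + v_{10} + v_{11} — sig = [2:1,1,1]
  P={1,2}:  v_{1} + v_{2} = v_{3} + v_{8} + v_{9} + v_{11} — sig = [2:1,1,1,1]
  P={1,7}:  v_{1} + v_{7} = v_{3} + v_{8} + v_{10} + v_{11} — sig = [2:1,1,1,1]
  P={1,5}:  v_{1} + v_{5} = v_{3} + 2·v_{8} + 2·v_{10} + v_{11} — sig = [2:1,1,2,2]
  P={1,4}:  v_{1} + v_{4} = v_{3} + 2·v_{8} + 2·v_{10} + 2·v_{11} — sig = [2:1,2,2,2]
  P={7,8,10}:  v_{7} + v_{8} + v_{10} = v_{5} — sig = [3:1]
  P={3,4,6}:  v_{3} + v_{4} + v_{6} = v_{7} + v_{10} — sig = [3:1,1]
  P={3,6,8,11}:  v_{3} + v_{6} + v_{8} + v_{11} = 0 — sig = [4:]
  P={3,8,9,10,11}:  v_{3} + v_{8} + v_{9} + v_{10} + v_{11} = v_{1} — sig = [5:1]

Hence PRS(X_Σ) =
    [2:]
    [2:]
    [2:1]
    [2:1,1]
    [2:1,1]
    [2:1,1]
    [2:1,1,1]
    [2:1,1,1]
    [2:1,1,1,1]
    [2:1,1,1,1]
    [2:1,1,2,2]
    [2:1,2,2,2]
    [3:1]
    [3:1,1]
    [4:]
    [5:1]


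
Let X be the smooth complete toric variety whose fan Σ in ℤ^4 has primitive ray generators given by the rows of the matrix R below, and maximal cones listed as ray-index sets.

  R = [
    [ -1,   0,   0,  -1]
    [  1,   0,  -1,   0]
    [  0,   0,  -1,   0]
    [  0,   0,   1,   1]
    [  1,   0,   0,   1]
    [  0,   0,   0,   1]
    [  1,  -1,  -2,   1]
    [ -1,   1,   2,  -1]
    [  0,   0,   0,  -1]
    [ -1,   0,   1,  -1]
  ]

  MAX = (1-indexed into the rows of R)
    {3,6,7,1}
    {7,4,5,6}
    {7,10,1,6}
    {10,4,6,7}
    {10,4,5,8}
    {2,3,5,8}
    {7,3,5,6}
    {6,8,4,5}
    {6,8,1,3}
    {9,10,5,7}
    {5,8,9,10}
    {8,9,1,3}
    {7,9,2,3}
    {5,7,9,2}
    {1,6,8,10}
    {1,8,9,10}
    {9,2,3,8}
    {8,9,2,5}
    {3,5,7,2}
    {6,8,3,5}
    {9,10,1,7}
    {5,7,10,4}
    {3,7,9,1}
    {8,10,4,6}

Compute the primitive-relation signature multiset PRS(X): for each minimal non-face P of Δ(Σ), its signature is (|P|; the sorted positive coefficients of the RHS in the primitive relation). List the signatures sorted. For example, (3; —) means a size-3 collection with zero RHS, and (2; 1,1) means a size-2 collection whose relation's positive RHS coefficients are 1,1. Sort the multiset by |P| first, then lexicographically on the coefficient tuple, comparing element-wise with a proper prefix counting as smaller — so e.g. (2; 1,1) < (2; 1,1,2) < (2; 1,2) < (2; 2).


13 collections generate NE(X_Σ); each relation:

  P={1,5}:  v_{1} + v_{5} = 0 ; sig = (2; —)
  P={6,9}:  v_{6} + v_{9} = 0 ; sig = (2; —)
  P={7,8}:  v_{7} + v_{8} = 0 ; sig = (2; —)
  P={2,4}:  v_{2} + v_{4} = v_{5} ; sig = (2; 1)
  P={2,10}:  v_{2} + v_{10} = v_{9} ; sig = (2; 1)
  P={3,4}:  v_{3} + v_{4} = v_{6} ; sig = (2; 1)
  P={3,10}:  v_{3} + v_{10} = v_{1} ; sig = (2; 1)
  P={1,2}:  v_{1} + v_{2} = v_{3} + v_{9} ; sig = (2; 1,1)
  P={1,4}:  v_{1} + v_{4} = v_{6} + v_{10} ; sig = (2; 1,1)
  P={2,6}:  v_{2} + v_{6} = v_{3} + v_{5} ; sig = (2; 1,1)
  P={4,9}:  v_{4} + v_{9} = v_{5} + v_{10} ; sig = (2; 1,1)
  P={3,5,9}:  v_{3} + v_{5} + v_{9} = v_{2} ; sig = (3; 1)
  P={5,6,10}:  v_{5} + v_{6} + v_{10} = v_{4} ; sig = (3; 1)

Sorted signature multiset PRS(X):
{ (2; —) ×3,  (2; 1) ×4,  (2; 1,1) ×4,  (3; 1) ×2 }


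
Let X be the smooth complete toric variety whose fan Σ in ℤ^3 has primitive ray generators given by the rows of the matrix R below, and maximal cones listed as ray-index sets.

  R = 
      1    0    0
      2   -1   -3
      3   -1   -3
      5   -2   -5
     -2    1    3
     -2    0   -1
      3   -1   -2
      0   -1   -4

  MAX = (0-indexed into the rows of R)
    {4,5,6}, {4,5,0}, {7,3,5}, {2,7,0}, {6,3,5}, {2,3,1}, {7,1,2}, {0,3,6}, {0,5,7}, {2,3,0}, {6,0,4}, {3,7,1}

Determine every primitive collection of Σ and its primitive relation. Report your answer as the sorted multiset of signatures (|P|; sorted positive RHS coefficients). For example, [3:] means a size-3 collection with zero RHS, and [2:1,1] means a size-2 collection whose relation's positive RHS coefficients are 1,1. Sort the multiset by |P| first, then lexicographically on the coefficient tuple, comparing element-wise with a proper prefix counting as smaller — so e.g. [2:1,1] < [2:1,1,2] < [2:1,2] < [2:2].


Primitive collections (14):

  P = {1,4}:  v_{1} + v_{4} = 0  so sig = [2:]
  P = {0,1}:  v_{0} + v_{1} = v_{2}  so sig = [2:1]
  P = {1,5}:  v_{1} + v_{5} = v_{7}  so sig = [2:1]
  P = {1,6}:  v_{1} + v_{6} = v_{3}  so sig = [2:1]
  P = {2,4}:  v_{2} + v_{4} = v_{0}  so sig = [2:1]
  P = {3,4}:  v_{3} + v_{4} = v_{6}  so sig = [2:1]
  P = {4,7}:  v_{4} + v_{7} = v_{5}  so sig = [2:1]
  P = {2,5}:  v_{2} + v_{5} = v_{0} + v_{7}  so sig = [2:1,1]
  P = {2,6}:  v_{2} + v_{6} = v_{0} + v_{3}  so sig = [2:1,1]
  P = {6,7}:  v_{6} + v_{7} = v_{3} + v_{5}  so sig = [2:1,1]
  P = {0,5,6}:  v_{0} + v_{5} + v_{6} = v_{1}  so sig = [3:1]
  P = {0,3,5}:  v_{0} + v_{3} + v_{5} = 2·v_{1}  so sig = [3:2]
  P = {0,3,7}:  v_{0} + v_{3} + v_{7} = 3·v_{1}  so sig = [3:3]
  P = {2,3,7}:  v_{2} + v_{3} + v_{7} = 4·v_{1}  so sig = [3:4]

Sorted signature multiset PRS(X):
[[2:], [2:1], [2:1], [2:1], [2:1], [2:1], [2:1], [2:1,1], [2:1,1], [2:1,1], [3:1], [3:2], [3:3], [3:4]]


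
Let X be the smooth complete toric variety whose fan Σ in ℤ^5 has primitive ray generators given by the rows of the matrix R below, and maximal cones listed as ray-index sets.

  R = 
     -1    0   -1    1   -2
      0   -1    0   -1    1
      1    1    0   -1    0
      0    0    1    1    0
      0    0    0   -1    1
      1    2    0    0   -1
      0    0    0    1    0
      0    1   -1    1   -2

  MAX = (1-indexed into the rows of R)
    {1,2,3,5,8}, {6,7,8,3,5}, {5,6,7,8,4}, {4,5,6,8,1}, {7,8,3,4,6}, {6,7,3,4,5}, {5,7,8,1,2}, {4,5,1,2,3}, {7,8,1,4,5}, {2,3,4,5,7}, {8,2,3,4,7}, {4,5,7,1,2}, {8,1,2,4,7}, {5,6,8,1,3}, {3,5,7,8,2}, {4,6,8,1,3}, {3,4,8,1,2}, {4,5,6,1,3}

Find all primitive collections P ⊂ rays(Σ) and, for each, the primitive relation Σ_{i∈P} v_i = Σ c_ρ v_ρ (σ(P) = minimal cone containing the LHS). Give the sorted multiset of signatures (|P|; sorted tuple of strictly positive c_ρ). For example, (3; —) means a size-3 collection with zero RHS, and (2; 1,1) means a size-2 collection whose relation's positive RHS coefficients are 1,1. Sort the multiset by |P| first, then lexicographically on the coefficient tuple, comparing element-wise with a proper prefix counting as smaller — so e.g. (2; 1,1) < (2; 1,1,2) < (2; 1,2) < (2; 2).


The 5 primitive collections of Σ (r=8, n=5):

  • {2,6}:  v_{2} + v_{6} = v_{3} — sig = (2; 1)
  • {1,3,7}:  v_{1} + v_{3} + v_{7} = v_{8} — sig = (3; 1)
  • {1,6,7}:  v_{1} + v_{6} + v_{7} = v_{4} + v_{5} + 2·v_{8} — sig = (3; 1,1,2)
  • {2,4,5,8}:  v_{2} + v_{4} + v_{5} + v_{8} = 0 — sig = (4; —)
  • {3,4,5,8}:  v_{3} + v_{4} + v_{5} + v_{8} = v_{6} — sig = (4; 1)

Sorted signature multiset PRS(X):
{ (2; 1),  (3; 1),  (3; 1,1,2),  (4; —),  (4; 1) }


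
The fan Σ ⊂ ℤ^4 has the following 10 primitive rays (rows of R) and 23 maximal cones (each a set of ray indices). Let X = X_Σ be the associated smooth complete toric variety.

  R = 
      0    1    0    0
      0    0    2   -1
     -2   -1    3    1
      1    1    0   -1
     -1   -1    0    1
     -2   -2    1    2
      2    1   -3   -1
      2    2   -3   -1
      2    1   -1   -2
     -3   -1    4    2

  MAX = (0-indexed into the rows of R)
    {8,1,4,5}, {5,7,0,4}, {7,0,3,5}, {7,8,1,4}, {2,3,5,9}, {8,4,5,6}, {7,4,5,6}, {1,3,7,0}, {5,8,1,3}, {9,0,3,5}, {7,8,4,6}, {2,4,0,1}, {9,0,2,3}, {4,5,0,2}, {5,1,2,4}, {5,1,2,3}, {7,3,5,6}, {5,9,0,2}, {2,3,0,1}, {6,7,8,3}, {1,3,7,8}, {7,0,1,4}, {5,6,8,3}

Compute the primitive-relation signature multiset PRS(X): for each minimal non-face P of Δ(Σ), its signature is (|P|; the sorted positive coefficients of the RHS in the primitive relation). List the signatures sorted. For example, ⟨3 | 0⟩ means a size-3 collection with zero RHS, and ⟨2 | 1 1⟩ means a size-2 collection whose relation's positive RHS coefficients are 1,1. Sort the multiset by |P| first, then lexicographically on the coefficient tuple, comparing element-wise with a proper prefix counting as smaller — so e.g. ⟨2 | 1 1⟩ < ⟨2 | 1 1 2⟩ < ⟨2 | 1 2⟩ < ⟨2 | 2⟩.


16 minimal non-faces of Δ(Σ) (on 10 rays):

  • {2,6}:  v_{2} + v_{6} = 0 — sig = ⟨2 | 0⟩
  • {3,4}:  v_{3} + v_{4} = 0 — sig = ⟨2 | 0⟩
  • {0,6}:  v_{0} + v_{6} = v_{7} — sig = ⟨2 | 1⟩
  • {1,6}:  v_{1} + v_{6} = v_{8} — sig = ⟨2 | 1⟩
  • {2,7}:  v_{2} + v_{7} = v_{0} — sig = ⟨2 | 1⟩
  • {2,8}:  v_{2} + v_{8} = v_{1} — sig = ⟨2 | 1⟩
  • {0,8}:  v_{0} + v_{8} = v_{1} + v_{7} — sig = ⟨2 | 1 1⟩
  • {8,9}:  v_{8} + v_{9} = v_{2} + v_{3} — sig = ⟨2 | 1 1⟩
  • {4,9}:  v_{4} + v_{9} = v_{0} + v_{2} + v_{5} — sig = ⟨2 | 1 1 1⟩
  • {6,9}:  v_{6} + v_{9} = v_{0} + v_{3} + v_{5} — sig = ⟨2 | 1 1 1⟩
  • {7,9}:  v_{7} + v_{9} = 2·v_{0} + v_{3} + v_{5} — sig = ⟨2 | 1 1 2⟩
  • {1,9}:  v_{1} + v_{9} = 2·v_{2} + v_{3} — sig = ⟨2 | 1 2⟩
  • {1,5,7}:  v_{1} + v_{5} + v_{7} = 0 — sig = ⟨3 | 0⟩
  • {0,1,5}:  v_{0} + v_{1} + v_{5} = v_{2} — sig = ⟨3 | 1⟩
  • {5,7,8}:  v_{5} + v_{7} + v_{8} = v_{6} — sig = ⟨3 | 1⟩
  • {0,2,3,5}:  v_{0} + v_{2} + v_{3} + v_{5} = v_{9} — sig = ⟨4 | 1⟩

so the primitive-relation signature multiset is
{ ⟨2 | 0⟩ ×2,  ⟨2 | 1⟩ ×4,  ⟨2 | 1 1⟩ ×2,  ⟨2 | 1 1 1⟩ ×2,  ⟨2 | 1 1 2⟩,  ⟨2 | 1 2⟩,  ⟨3 | 0⟩,  ⟨3 | 1⟩ ×2,  ⟨4 | 1⟩ }


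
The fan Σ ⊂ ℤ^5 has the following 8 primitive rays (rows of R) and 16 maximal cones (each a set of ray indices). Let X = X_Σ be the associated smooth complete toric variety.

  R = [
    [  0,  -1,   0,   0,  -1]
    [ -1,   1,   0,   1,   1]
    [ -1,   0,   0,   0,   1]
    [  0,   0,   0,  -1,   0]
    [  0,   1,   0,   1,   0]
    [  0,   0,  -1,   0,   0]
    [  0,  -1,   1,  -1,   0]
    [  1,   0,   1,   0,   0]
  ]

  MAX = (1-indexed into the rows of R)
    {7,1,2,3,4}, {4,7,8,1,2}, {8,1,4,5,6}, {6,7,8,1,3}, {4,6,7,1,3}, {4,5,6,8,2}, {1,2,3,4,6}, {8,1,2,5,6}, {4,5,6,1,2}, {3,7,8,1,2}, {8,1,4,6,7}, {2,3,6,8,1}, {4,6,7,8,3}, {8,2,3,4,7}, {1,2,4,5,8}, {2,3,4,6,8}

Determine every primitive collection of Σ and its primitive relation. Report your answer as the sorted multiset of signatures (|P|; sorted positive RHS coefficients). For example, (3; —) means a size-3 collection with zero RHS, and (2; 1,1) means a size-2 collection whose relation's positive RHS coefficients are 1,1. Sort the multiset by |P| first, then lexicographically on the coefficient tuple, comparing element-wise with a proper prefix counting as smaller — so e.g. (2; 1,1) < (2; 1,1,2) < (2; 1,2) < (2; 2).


|primitive collections| = 5. Relations:

  P = {3,5}:  v_{3} + v_{5} = v_{2}  →  sig = (2; 1)
  P = {5,7}:  v_{5} + v_{7} = v_{1} + v_{2} + v_{4} + v_{8}  →  sig = (2; 1,1,1,1)
  P = {2,6,7}:  v_{2} + v_{6} + v_{7} = v_{3}  →  sig = (3; 1)
  P = {1,3,4,8}:  v_{1} + v_{3} + v_{4} + v_{8} = v_{7}  →  sig = (4; 1)
  P = {1,2,4,6,8}:  v_{1} + v_{2} + v_{4} + v_{6} + v_{8} = 0  →  sig = (5; —)

so the primitive-relation signature multiset is
[(2; 1), (2; 1,1,1,1), (3; 1), (4; 1), (5; —)]


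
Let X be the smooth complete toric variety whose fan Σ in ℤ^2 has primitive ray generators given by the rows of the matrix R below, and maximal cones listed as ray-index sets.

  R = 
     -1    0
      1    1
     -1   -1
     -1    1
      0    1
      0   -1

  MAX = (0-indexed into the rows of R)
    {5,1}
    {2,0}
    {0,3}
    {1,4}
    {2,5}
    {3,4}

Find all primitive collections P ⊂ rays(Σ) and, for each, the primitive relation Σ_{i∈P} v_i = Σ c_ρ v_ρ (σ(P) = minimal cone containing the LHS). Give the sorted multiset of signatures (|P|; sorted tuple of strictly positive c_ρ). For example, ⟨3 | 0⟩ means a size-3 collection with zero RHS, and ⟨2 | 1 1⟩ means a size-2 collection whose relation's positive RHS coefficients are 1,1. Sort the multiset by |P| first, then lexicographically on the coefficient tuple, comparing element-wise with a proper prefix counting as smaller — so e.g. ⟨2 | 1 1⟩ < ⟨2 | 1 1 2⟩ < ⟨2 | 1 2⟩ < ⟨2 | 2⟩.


Δ(Σ) — 6 vertices, 9 min non-faces:

  {1,2}:  v_{1} + v_{2} = 0  →  sig = ⟨2 | 0⟩
  {4,5}:  v_{4} + v_{5} = 0  →  sig = ⟨2 | 0⟩
  {0,1}:  v_{0} + v_{1} = v_{4}  →  sig = ⟨2 | 1⟩
  {0,4}:  v_{0} + v_{4} = v_{3}  →  sig = ⟨2 | 1⟩
  {0,5}:  v_{0} + v_{5} = v_{2}  →  sig = ⟨2 | 1⟩
  {2,4}:  v_{2} + v_{4} = v_{0}  →  sig = ⟨2 | 1⟩
  {3,5}:  v_{3} + v_{5} = v_{0}  →  sig = ⟨2 | 1⟩
  {1,3}:  v_{1} + v_{3} = 2·v_{4}  →  sig = ⟨2 | 2⟩
  {2,3}:  v_{2} + v_{3} = 2·v_{0}  →  sig = ⟨2 | 2⟩

Sorted signature multiset PRS(X):
[⟨2 | 0⟩, ⟨2 | 0⟩, ⟨2 | 1⟩, ⟨2 | 1⟩, ⟨2 | 1⟩, ⟨2 | 1⟩, ⟨2 | 1⟩, ⟨2 | 2⟩, ⟨2 | 2⟩]


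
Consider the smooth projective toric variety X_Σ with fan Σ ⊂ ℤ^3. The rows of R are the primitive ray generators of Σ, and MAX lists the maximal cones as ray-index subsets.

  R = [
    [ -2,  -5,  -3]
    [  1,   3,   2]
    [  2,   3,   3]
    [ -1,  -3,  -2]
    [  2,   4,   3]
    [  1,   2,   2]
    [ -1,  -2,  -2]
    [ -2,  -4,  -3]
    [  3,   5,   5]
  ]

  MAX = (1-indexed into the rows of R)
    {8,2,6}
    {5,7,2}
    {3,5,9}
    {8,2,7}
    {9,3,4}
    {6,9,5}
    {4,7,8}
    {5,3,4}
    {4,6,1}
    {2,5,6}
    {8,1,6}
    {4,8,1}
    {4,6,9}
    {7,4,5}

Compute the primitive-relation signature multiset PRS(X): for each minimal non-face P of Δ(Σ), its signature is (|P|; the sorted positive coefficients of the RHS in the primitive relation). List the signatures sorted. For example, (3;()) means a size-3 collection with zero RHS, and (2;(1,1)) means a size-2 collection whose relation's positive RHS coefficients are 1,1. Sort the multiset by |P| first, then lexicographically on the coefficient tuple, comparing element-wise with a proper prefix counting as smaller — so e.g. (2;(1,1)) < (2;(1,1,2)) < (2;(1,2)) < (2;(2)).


Σ has 18 primitive collections:

  {2,4}:  v_{2} + v_{4} = 0  →  sig = (2;())
  {5,8}:  v_{5} + v_{8} = 0  →  sig = (2;())
  {6,7}:  v_{6} + v_{7} = 0  →  sig = (2;())
  {3,6}:  v_{3} + v_{6} = v_{9}  →  sig = (2;(1))
  {7,9}:  v_{7} + v_{9} = v_{3}  →  sig = (2;(1))
  {1,2}:  v_{1} + v_{2} = v_{6} + v_{8}  →  sig = (2;(1,1))
  {1,5}:  v_{1} + v_{5} = v_{4} + v_{6}  →  sig = (2;(1,1))
  {1,7}:  v_{1} + v_{7} = v_{4} + v_{8}  →  sig = (2;(1,1))
  {2,3}:  v_{2} + v_{3} = v_{5} + v_{6}  →  sig = (2;(1,1))
  {3,7}:  v_{3} + v_{7} = v_{4} + v_{5}  →  sig = (2;(1,1))
  {3,8}:  v_{3} + v_{8} = v_{4} + v_{6}  →  sig = (2;(1,1))
  {2,9}:  v_{2} + v_{9} = v_{5} + 2·v_{6}  →  sig = (2;(1,2))
  {8,9}:  v_{8} + v_{9} = v_{4} + 2·v_{6}  →  sig = (2;(1,2))
  {1,3}:  v_{1} + v_{3} = 2·v_{4} + 2·v_{6}  →  sig = (2;(2,2))
  {1,9}:  v_{1} + v_{9} = 2·v_{4} + 3·v_{6}  →  sig = (2;(2,3))
  {4,5,6}:  v_{4} + v_{5} + v_{6} = v_{3}  →  sig = (3;(1))
  {4,6,8}:  v_{4} + v_{6} + v_{8} = v_{1}  →  sig = (3;(1))
  {4,5,9}:  v_{4} + v_{5} + v_{9} = 2·v_{3}  →  sig = (3;(2))

Hence PRS(X_Σ) =
{ (2;()) ×3,  (2;(1)) ×2,  (2;(1,1)) ×6,  (2;(1,2)) ×2,  (2;(2,2)),  (2;(2,3)),  (3;(1)) ×2,  (3;(2)) }


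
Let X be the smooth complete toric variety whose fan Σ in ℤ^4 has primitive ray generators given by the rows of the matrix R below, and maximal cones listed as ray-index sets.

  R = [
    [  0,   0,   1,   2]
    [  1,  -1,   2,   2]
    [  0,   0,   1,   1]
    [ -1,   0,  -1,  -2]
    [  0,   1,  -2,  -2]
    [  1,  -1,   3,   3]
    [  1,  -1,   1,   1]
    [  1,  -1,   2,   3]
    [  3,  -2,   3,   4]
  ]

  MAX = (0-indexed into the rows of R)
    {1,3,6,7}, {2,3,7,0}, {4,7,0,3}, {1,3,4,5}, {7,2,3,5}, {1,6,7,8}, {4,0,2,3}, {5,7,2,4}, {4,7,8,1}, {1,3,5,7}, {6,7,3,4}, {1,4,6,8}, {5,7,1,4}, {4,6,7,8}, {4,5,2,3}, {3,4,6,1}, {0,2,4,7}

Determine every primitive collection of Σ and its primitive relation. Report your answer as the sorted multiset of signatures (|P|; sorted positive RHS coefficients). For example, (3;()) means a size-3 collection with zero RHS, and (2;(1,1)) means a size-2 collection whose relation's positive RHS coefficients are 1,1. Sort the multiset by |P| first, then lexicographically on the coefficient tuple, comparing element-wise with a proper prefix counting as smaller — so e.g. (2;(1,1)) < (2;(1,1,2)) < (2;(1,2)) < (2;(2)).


Δ(Σ) — 9 vertices, 14 min non-faces:

  {0,6}:  v_{0} + v_{6} = v_{7}  →  sig = (2;(1))
  {1,2}:  v_{1} + v_{2} = v_{5}  →  sig = (2;(1))
  {2,6}:  v_{2} + v_{6} = v_{1}  →  sig = (2;(1))
  {0,1}:  v_{0} + v_{1} = v_{2} + v_{7}  →  sig = (2;(1,1))
  {0,8}:  v_{0} + v_{8} = v_{1} + v_{4} + 2·v_{7}  →  sig = (2;(1,1,2))
  {2,8}:  v_{2} + v_{8} = 2·v_{1} + v_{4} + v_{7}  →  sig = (2;(1,1,2))
  {5,8}:  v_{5} + v_{8} = 3·v_{1} + v_{4} + v_{7}  →  sig = (2;(1,1,3))
  {0,5}:  v_{0} + v_{5} = 2·v_{2} + v_{7}  →  sig = (2;(1,2))
  {3,8}:  v_{3} + v_{8} = 2·v_{6}  →  sig = (2;(2))
  {5,6}:  v_{5} + v_{6} = 2·v_{1}  →  sig = (2;(2))
  {2,3,4,7}:  v_{2} + v_{3} + v_{4} + v_{7} = 0  →  sig = (4;())
  {1,3,4,7}:  v_{1} + v_{3} + v_{4} + v_{7} = v_{6}  →  sig = (4;(1))
  {1,4,6,7}:  v_{1} + v_{4} + v_{6} + v_{7} = v_{8}  →  sig = (4;(1))
  {3,4,5,7}:  v_{3} + v_{4} + v_{5} + v_{7} = v_{1}  →  sig = (4;(1))

Signatures (|P|; sorted positive RHS coefficients), sorted:
    |P|=2: 10 collections, coeffs (1), (1), (1), (1,1), (1,1,2), (1,1,2), (1,1,3), (1,2), (2), (2)
    |P|=4: 4 collections, coeffs (), (1), (1), (1)


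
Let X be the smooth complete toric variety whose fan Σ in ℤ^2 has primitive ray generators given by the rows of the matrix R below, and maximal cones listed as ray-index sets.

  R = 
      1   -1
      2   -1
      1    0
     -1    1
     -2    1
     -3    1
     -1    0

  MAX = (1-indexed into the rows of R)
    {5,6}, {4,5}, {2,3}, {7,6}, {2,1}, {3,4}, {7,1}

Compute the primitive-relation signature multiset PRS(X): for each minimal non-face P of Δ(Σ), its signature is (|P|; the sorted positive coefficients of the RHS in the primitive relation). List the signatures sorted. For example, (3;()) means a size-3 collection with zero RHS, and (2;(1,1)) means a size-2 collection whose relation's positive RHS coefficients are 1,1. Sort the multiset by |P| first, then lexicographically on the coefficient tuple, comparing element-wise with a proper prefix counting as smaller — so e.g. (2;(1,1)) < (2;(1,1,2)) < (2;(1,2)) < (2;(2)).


|primitive collections| = 14. Relations:

  P = {1,4}:  v_{1} + v_{4} = 0 — sig = (2;())
  P = {2,5}:  v_{2} + v_{5} = 0 — sig = (2;())
  P = {3,7}:  v_{3} + v_{7} = 0 — sig = (2;())
  P = {1,3}:  v_{1} + v_{3} = v_{2} — sig = (2;(1))
  P = {1,5}:  v_{1} + v_{5} = v_{7} — sig = (2;(1))
  P = {2,4}:  v_{2} + v_{4} = v_{3} — sig = (2;(1))
  P = {2,6}:  v_{2} + v_{6} = v_{7} — sig = (2;(1))
  P = {2,7}:  v_{2} + v_{7} = v_{1} — sig = (2;(1))
  P = {3,5}:  v_{3} + v_{5} = v_{4} — sig = (2;(1))
  P = {3,6}:  v_{3} + v_{6} = v_{5} — sig = (2;(1))
  P = {4,7}:  v_{4} + v_{7} = v_{5} — sig = (2;(1))
  P = {5,7}:  v_{5} + v_{7} = v_{6} — sig = (2;(1))
  P = {1,6}:  v_{1} + v_{6} = 2·v_{7} — sig = (2;(2))
  P = {4,6}:  v_{4} + v_{6} = 2·v_{5} — sig = (2;(2))

so the primitive-relation signature multiset is
    |P|=2: 14 collections, coeffs (), (), (), (1), (1), (1), (1), (1), (1), (1), (1), (1), (2), (2)
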